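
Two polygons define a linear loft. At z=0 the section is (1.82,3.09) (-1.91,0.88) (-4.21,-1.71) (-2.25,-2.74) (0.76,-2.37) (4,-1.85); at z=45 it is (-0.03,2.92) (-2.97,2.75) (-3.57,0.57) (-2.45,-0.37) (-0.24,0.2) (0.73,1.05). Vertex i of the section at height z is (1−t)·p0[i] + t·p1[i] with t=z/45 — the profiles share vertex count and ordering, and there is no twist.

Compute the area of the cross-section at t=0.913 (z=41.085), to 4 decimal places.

Area at t=0.913: 11.4164

Cross-section at t=0.913: each vertex is (1-t)·p0[i] + t·p1[i].
  v1: (1-0.913)·(1.82,3.09) + 0.913·(-0.03,2.92) = (0.1309,2.9348)
  v2: (1-0.913)·(-1.91,0.88) + 0.913·(-2.97,2.75) = (-2.8778,2.5873)
  v3: (1-0.913)·(-4.21,-1.71) + 0.913·(-3.57,0.57) = (-3.6257,0.3716)
  v4: (1-0.913)·(-2.25,-2.74) + 0.913·(-2.45,-0.37) = (-2.4326,-0.5762)
  v5: (1-0.913)·(0.76,-2.37) + 0.913·(-0.24,0.2) = (-0.1530,-0.0236)
  v6: (1-0.913)·(4,-1.85) + 0.913·(0.73,1.05) = (1.0145,0.7977)
Shoelace sum Σ(x_i·y_{i+1} − x_{i+1}·y_i):
  i=1: 0.1309·2.5873 − -2.8778·2.9348 = +8.7845 (running +8.7845)
  i=2: -2.8778·0.3716 − -3.6257·2.5873 = +8.3113 (running +17.0957)
  i=3: -3.6257·-0.5762 − -2.4326·0.3716 = +2.9931 (running +20.0889)
  i=4: -2.4326·-0.0236 − -0.1530·-0.5762 = -0.0308 (running +20.0581)
  i=5: -0.1530·0.7977 − 1.0145·-0.0236 = -0.0981 (running +19.9600)
  i=6: 1.0145·2.9348 − 0.1309·0.7977 = +2.8729 (running +22.8328)
Area = |Σ|/2 = |22.8328|/2 = 11.4164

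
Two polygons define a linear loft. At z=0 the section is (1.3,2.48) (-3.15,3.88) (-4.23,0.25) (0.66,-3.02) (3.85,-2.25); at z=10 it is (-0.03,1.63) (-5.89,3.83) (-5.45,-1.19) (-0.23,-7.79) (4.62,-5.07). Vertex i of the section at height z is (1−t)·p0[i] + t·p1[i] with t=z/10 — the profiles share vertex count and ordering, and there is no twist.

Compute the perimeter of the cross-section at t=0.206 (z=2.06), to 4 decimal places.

Cross-section at t=0.206: each vertex is (1-t)·p0[i] + t·p1[i].
  v1: (1-0.206)·(1.3,2.48) + 0.206·(-0.03,1.63) = (1.0260,2.3049)
  v2: (1-0.206)·(-3.15,3.88) + 0.206·(-5.89,3.83) = (-3.7144,3.8697)
  v3: (1-0.206)·(-4.23,0.25) + 0.206·(-5.45,-1.19) = (-4.4813,-0.0466)
  v4: (1-0.206)·(0.66,-3.02) + 0.206·(-0.23,-7.79) = (0.4767,-4.0026)
  v5: (1-0.206)·(3.85,-2.25) + 0.206·(4.62,-5.07) = (4.0086,-2.8309)
Perimeter = Σ |v_{i+1} − v_i|:
  edge 1→2: √(-4.7405² + 1.5648²) = 4.9920 (running 4.9920)
  edge 2→3: √(-0.7669² + -3.9163²) = 3.9907 (running 8.9828)
  edge 3→4: √(4.9580² + -3.9560²) = 6.3428 (running 15.3256)
  edge 4→5: √(3.5320² + 1.1717²) = 3.7212 (running 19.0468)
  edge 5→1: √(-2.9826² + 5.1358²) = 5.9391 (running 24.9859)
Perimeter = 24.9859

Perimeter at t=0.206: 24.9859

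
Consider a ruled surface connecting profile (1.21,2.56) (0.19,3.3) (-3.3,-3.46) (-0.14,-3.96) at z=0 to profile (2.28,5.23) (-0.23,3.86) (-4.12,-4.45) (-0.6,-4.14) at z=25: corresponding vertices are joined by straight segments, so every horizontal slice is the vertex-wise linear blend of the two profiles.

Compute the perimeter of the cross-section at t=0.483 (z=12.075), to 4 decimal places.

Cross-section at t=0.483: each vertex is (1-t)·p0[i] + t·p1[i].
  v1: (1-0.483)·(1.21,2.56) + 0.483·(2.28,5.23) = (1.7268,3.8496)
  v2: (1-0.483)·(0.19,3.3) + 0.483·(-0.23,3.86) = (-0.0129,3.5705)
  v3: (1-0.483)·(-3.3,-3.46) + 0.483·(-4.12,-4.45) = (-3.6961,-3.9382)
  v4: (1-0.483)·(-0.14,-3.96) + 0.483·(-0.6,-4.14) = (-0.3622,-4.0469)
Perimeter = Σ |v_{i+1} − v_i|:
  edge 1→2: √(-1.7397² + -0.2791²) = 1.7619 (running 1.7619)
  edge 2→3: √(-3.6832² + -7.5087²) = 8.3634 (running 10.1253)
  edge 3→4: √(3.3339² + -0.1088²) = 3.3357 (running 13.4609)
  edge 4→1: √(2.0890² + 7.8965²) = 8.1682 (running 21.6291)
Perimeter = 21.6291

Perimeter at t=0.483: 21.6291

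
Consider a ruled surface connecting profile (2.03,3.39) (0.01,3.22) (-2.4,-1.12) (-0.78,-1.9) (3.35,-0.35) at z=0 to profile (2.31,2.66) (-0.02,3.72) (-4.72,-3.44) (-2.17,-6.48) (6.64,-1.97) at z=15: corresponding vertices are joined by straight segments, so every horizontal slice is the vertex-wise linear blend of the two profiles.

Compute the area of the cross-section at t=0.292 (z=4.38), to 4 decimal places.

Area at t=0.292: 27.8278

Cross-section at t=0.292: each vertex is (1-t)·p0[i] + t·p1[i].
  v1: (1-0.292)·(2.03,3.39) + 0.292·(2.31,2.66) = (2.1118,3.1768)
  v2: (1-0.292)·(0.01,3.22) + 0.292·(-0.02,3.72) = (0.0012,3.3660)
  v3: (1-0.292)·(-2.4,-1.12) + 0.292·(-4.72,-3.44) = (-3.0774,-1.7974)
  v4: (1-0.292)·(-0.78,-1.9) + 0.292·(-2.17,-6.48) = (-1.1859,-3.2374)
  v5: (1-0.292)·(3.35,-0.35) + 0.292·(6.64,-1.97) = (4.3107,-0.8230)
Shoelace sum Σ(x_i·y_{i+1} − x_{i+1}·y_i):
  i=1: 2.1118·3.3660 − 0.0012·3.1768 = +7.1042 (running +7.1042)
  i=2: 0.0012·-1.7974 − -3.0774·3.3660 = +10.3564 (running +17.4607)
  i=3: -3.0774·-3.2374 − -1.1859·-1.7974 = +7.8312 (running +25.2919)
  i=4: -1.1859·-0.8230 − 4.3107·-3.2374 = +14.9312 (running +40.2232)
  i=5: 4.3107·3.1768 − 2.1118·-0.8230 = +15.4324 (running +55.6556)
Area = |Σ|/2 = |55.6556|/2 = 27.8278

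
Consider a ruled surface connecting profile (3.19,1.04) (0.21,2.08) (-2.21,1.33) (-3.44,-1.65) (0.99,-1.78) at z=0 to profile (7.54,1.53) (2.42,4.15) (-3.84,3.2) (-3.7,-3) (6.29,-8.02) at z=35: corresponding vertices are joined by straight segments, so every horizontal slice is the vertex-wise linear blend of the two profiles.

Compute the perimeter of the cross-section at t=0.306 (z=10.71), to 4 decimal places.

Cross-section at t=0.306: each vertex is (1-t)·p0[i] + t·p1[i].
  v1: (1-0.306)·(3.19,1.04) + 0.306·(7.54,1.53) = (4.5211,1.1899)
  v2: (1-0.306)·(0.21,2.08) + 0.306·(2.42,4.15) = (0.8863,2.7134)
  v3: (1-0.306)·(-2.21,1.33) + 0.306·(-3.84,3.2) = (-2.7088,1.9022)
  v4: (1-0.306)·(-3.44,-1.65) + 0.306·(-3.7,-3) = (-3.5196,-2.0631)
  v5: (1-0.306)·(0.99,-1.78) + 0.306·(6.29,-8.02) = (2.6118,-3.6894)
Perimeter = Σ |v_{i+1} − v_i|:
  edge 1→2: √(-3.6348² + 1.5235²) = 3.9412 (running 3.9412)
  edge 2→3: √(-3.5950² + -0.8112²) = 3.6854 (running 7.6266)
  edge 3→4: √(-0.8108² + -3.9653²) = 4.0474 (running 11.6740)
  edge 4→5: √(6.1314² + -1.6263²) = 6.3434 (running 18.0174)
  edge 5→1: √(1.9093² + 4.8794²) = 5.2396 (running 23.2570)
Perimeter = 23.2570

Perimeter at t=0.306: 23.2570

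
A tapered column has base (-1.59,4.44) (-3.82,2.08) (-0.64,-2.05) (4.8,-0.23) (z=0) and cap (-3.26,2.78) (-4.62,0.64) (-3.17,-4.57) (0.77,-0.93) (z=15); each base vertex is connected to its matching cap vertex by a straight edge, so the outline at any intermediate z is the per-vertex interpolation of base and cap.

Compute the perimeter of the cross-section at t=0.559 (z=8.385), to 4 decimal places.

Perimeter at t=0.559: 20.0097

Cross-section at t=0.559: each vertex is (1-t)·p0[i] + t·p1[i].
  v1: (1-0.559)·(-1.59,4.44) + 0.559·(-3.26,2.78) = (-2.5235,3.5121)
  v2: (1-0.559)·(-3.82,2.08) + 0.559·(-4.62,0.64) = (-4.2672,1.2750)
  v3: (1-0.559)·(-0.64,-2.05) + 0.559·(-3.17,-4.57) = (-2.0543,-3.4587)
  v4: (1-0.559)·(4.8,-0.23) + 0.559·(0.77,-0.93) = (2.5472,-0.6213)
Perimeter = Σ |v_{i+1} − v_i|:
  edge 1→2: √(-1.7437² + -2.2370²) = 2.8363 (running 2.8363)
  edge 2→3: √(2.2129² + -4.7337²) = 5.2254 (running 8.0617)
  edge 3→4: √(4.6015² + 2.8374²) = 5.4060 (running 13.4677)
  edge 4→1: √(-5.0708² + 4.1334²) = 6.5420 (running 20.0097)
Perimeter = 20.0097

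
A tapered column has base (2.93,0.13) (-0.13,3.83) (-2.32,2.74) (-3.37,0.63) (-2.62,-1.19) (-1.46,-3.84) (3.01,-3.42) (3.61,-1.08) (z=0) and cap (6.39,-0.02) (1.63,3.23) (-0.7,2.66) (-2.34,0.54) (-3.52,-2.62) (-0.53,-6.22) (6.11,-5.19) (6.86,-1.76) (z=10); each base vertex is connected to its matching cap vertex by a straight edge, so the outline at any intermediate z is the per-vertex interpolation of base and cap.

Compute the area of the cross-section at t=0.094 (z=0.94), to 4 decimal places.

Area at t=0.094: 38.0622

Cross-section at t=0.094: each vertex is (1-t)·p0[i] + t·p1[i].
  v1: (1-0.094)·(2.93,0.13) + 0.094·(6.39,-0.02) = (3.2552,0.1159)
  v2: (1-0.094)·(-0.13,3.83) + 0.094·(1.63,3.23) = (0.0354,3.7736)
  v3: (1-0.094)·(-2.32,2.74) + 0.094·(-0.7,2.66) = (-2.1677,2.7325)
  v4: (1-0.094)·(-3.37,0.63) + 0.094·(-2.34,0.54) = (-3.2732,0.6215)
  v5: (1-0.094)·(-2.62,-1.19) + 0.094·(-3.52,-2.62) = (-2.7046,-1.3244)
  v6: (1-0.094)·(-1.46,-3.84) + 0.094·(-0.53,-6.22) = (-1.3726,-4.0637)
  v7: (1-0.094)·(3.01,-3.42) + 0.094·(6.11,-5.19) = (3.3014,-3.5864)
  v8: (1-0.094)·(3.61,-1.08) + 0.094·(6.86,-1.76) = (3.9155,-1.1439)
Shoelace sum Σ(x_i·y_{i+1} − x_{i+1}·y_i):
  i=1: 3.2552·3.7736 − 0.0354·0.1159 = +12.2799 (running +12.2799)
  i=2: 0.0354·2.7325 − -2.1677·3.7736 = +8.2769 (running +20.5568)
  i=3: -2.1677·0.6215 − -3.2732·2.7325 = +7.5966 (running +28.1534)
  i=4: -3.2732·-1.3244 − -2.7046·0.6215 = +6.0161 (running +34.1695)
  i=5: -2.7046·-4.0637 − -1.3726·-1.3244 = +9.1729 (running +43.3423)
  i=6: -1.3726·-3.5864 − 3.3014·-4.0637 = +18.3386 (running +61.6809)
  i=7: 3.3014·-1.1439 − 3.9155·-3.5864 = +10.2659 (running +71.9468)
  i=8: 3.9155·0.1159 − 3.2552·-1.1439 = +4.1775 (running +76.1244)
Area = |Σ|/2 = |76.1244|/2 = 38.0622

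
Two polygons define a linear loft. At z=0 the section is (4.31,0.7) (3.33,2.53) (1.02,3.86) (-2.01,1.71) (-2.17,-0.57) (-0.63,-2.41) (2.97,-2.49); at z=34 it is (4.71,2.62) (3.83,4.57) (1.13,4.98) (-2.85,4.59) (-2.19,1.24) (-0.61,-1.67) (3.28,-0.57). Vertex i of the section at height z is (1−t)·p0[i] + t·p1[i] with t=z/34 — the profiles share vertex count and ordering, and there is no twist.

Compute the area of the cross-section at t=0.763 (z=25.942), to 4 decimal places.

Cross-section at t=0.763: each vertex is (1-t)·p0[i] + t·p1[i].
  v1: (1-0.763)·(4.31,0.7) + 0.763·(4.71,2.62) = (4.6152,2.1650)
  v2: (1-0.763)·(3.33,2.53) + 0.763·(3.83,4.57) = (3.7115,4.0865)
  v3: (1-0.763)·(1.02,3.86) + 0.763·(1.13,4.98) = (1.1039,4.7146)
  v4: (1-0.763)·(-2.01,1.71) + 0.763·(-2.85,4.59) = (-2.6509,3.9074)
  v5: (1-0.763)·(-2.17,-0.57) + 0.763·(-2.19,1.24) = (-2.1853,0.8110)
  v6: (1-0.763)·(-0.63,-2.41) + 0.763·(-0.61,-1.67) = (-0.6147,-1.8454)
  v7: (1-0.763)·(2.97,-2.49) + 0.763·(3.28,-0.57) = (3.2065,-1.0250)
Shoelace sum Σ(x_i·y_{i+1} − x_{i+1}·y_i):
  i=1: 4.6152·4.0865 − 3.7115·2.1650 = +10.8249 (running +10.8249)
  i=2: 3.7115·4.7146 − 1.1039·4.0865 = +12.9869 (running +23.8117)
  i=3: 1.1039·3.9074 − -2.6509·4.7146 = +16.8115 (running +40.6232)
  i=4: -2.6509·0.8110 − -2.1853·3.9074 = +6.3888 (running +47.0120)
  i=5: -2.1853·-1.8454 − -0.6147·0.8110 = +4.5312 (running +51.5432)
  i=6: -0.6147·-1.0250 − 3.2065·-1.8454 = +6.5474 (running +58.0906)
  i=7: 3.2065·2.1650 − 4.6152·-1.0250 = +11.6728 (running +69.7634)
Area = |Σ|/2 = |69.7634|/2 = 34.8817

Area at t=0.763: 34.8817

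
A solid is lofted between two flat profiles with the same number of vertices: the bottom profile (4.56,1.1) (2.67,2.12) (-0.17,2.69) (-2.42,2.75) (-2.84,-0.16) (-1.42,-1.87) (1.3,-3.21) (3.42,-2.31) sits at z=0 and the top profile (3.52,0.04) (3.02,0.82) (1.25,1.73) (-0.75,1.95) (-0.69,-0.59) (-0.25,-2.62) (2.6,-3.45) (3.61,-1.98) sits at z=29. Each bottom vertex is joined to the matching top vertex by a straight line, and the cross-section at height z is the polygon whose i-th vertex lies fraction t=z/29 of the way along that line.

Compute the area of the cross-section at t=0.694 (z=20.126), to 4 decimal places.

Area at t=0.694: 21.6728

Cross-section at t=0.694: each vertex is (1-t)·p0[i] + t·p1[i].
  v1: (1-0.694)·(4.56,1.1) + 0.694·(3.52,0.04) = (3.8382,0.3644)
  v2: (1-0.694)·(2.67,2.12) + 0.694·(3.02,0.82) = (2.9129,1.2178)
  v3: (1-0.694)·(-0.17,2.69) + 0.694·(1.25,1.73) = (0.8155,2.0238)
  v4: (1-0.694)·(-2.42,2.75) + 0.694·(-0.75,1.95) = (-1.2610,2.1948)
  v5: (1-0.694)·(-2.84,-0.16) + 0.694·(-0.69,-0.59) = (-1.3479,-0.4584)
  v6: (1-0.694)·(-1.42,-1.87) + 0.694·(-0.25,-2.62) = (-0.6080,-2.3905)
  v7: (1-0.694)·(1.3,-3.21) + 0.694·(2.6,-3.45) = (2.2022,-3.3766)
  v8: (1-0.694)·(3.42,-2.31) + 0.694·(3.61,-1.98) = (3.5519,-2.0810)
Shoelace sum Σ(x_i·y_{i+1} − x_{i+1}·y_i):
  i=1: 3.8382·1.2178 − 2.9129·0.3644 = +3.6129 (running +3.6129)
  i=2: 2.9129·2.0238 − 0.8155·1.2178 = +4.9019 (running +8.5148)
  i=3: 0.8155·2.1948 − -1.2610·2.0238 = +4.3418 (running +12.8566)
  i=4: -1.2610·-0.4584 − -1.3479·2.1948 = +3.5364 (running +16.3930)
  i=5: -1.3479·-2.3905 − -0.6080·-0.4584 = +2.9434 (running +19.3365)
  i=6: -0.6080·-3.3766 − 2.2022·-2.3905 = +7.3174 (running +26.6538)
  i=7: 2.2022·-2.0810 − 3.5519·-3.3766 = +7.4103 (running +34.0642)
  i=8: 3.5519·0.3644 − 3.8382·-2.0810 = +9.2815 (running +43.3456)
Area = |Σ|/2 = |43.3456|/2 = 21.6728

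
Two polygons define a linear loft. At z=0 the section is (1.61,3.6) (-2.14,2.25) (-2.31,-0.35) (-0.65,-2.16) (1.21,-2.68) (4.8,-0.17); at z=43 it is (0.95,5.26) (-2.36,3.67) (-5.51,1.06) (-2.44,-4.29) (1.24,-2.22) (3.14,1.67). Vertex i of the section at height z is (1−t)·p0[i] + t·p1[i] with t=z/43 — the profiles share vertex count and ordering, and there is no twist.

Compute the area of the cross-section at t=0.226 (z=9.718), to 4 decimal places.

Area at t=0.226: 31.5821

Cross-section at t=0.226: each vertex is (1-t)·p0[i] + t·p1[i].
  v1: (1-0.226)·(1.61,3.6) + 0.226·(0.95,5.26) = (1.4608,3.9752)
  v2: (1-0.226)·(-2.14,2.25) + 0.226·(-2.36,3.67) = (-2.1897,2.5709)
  v3: (1-0.226)·(-2.31,-0.35) + 0.226·(-5.51,1.06) = (-3.0332,-0.0313)
  v4: (1-0.226)·(-0.65,-2.16) + 0.226·(-2.44,-4.29) = (-1.0545,-2.6414)
  v5: (1-0.226)·(1.21,-2.68) + 0.226·(1.24,-2.22) = (1.2168,-2.5760)
  v6: (1-0.226)·(4.8,-0.17) + 0.226·(3.14,1.67) = (4.4248,0.2458)
Shoelace sum Σ(x_i·y_{i+1} − x_{i+1}·y_i):
  i=1: 1.4608·2.5709 − -2.1897·3.9752 = +12.4602 (running +12.4602)
  i=2: -2.1897·-0.0313 − -3.0332·2.5709 = +7.8667 (running +20.3269)
  i=3: -3.0332·-2.6414 − -1.0545·-0.0313 = +7.9788 (running +28.3057)
  i=4: -1.0545·-2.5760 − 1.2168·-2.6414 = +5.9305 (running +34.2362)
  i=5: 1.2168·0.2458 − 4.4248·-2.5760 = +11.6977 (running +45.9339)
  i=6: 4.4248·3.9752 − 1.4608·0.2458 = +17.2303 (running +63.1642)
Area = |Σ|/2 = |63.1642|/2 = 31.5821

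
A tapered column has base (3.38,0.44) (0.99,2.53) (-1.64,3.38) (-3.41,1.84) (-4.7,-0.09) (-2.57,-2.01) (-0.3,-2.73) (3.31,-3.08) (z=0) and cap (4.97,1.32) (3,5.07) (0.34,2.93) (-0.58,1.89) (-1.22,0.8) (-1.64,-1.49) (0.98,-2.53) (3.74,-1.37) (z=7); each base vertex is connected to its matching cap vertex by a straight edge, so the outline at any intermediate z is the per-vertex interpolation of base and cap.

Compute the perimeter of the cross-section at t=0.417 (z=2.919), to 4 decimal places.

Perimeter at t=0.417: 21.4356

Cross-section at t=0.417: each vertex is (1-t)·p0[i] + t·p1[i].
  v1: (1-0.417)·(3.38,0.44) + 0.417·(4.97,1.32) = (4.0430,0.8070)
  v2: (1-0.417)·(0.99,2.53) + 0.417·(3,5.07) = (1.8282,3.5892)
  v3: (1-0.417)·(-1.64,3.38) + 0.417·(0.34,2.93) = (-0.8143,3.1923)
  v4: (1-0.417)·(-3.41,1.84) + 0.417·(-0.58,1.89) = (-2.2299,1.8608)
  v5: (1-0.417)·(-4.7,-0.09) + 0.417·(-1.22,0.8) = (-3.2488,0.2811)
  v6: (1-0.417)·(-2.57,-2.01) + 0.417·(-1.64,-1.49) = (-2.1822,-1.7932)
  v7: (1-0.417)·(-0.3,-2.73) + 0.417·(0.98,-2.53) = (0.2338,-2.6466)
  v8: (1-0.417)·(3.31,-3.08) + 0.417·(3.74,-1.37) = (3.4893,-2.3669)
Perimeter = Σ |v_{i+1} − v_i|:
  edge 1→2: √(-2.2149² + 2.7822²) = 3.5562 (running 3.5562)
  edge 2→3: √(-2.6425² + -0.3968²) = 2.6721 (running 6.2283)
  edge 3→4: √(-1.4156² + -1.3315²) = 1.9434 (running 8.1717)
  edge 4→5: √(-1.0189² + -1.5797²) = 1.8798 (running 10.0515)
  edge 5→6: √(1.0667² + -2.0743²) = 2.3325 (running 12.3840)
  edge 6→7: √(2.4160² + -0.8534²) = 2.5623 (running 14.9462)
  edge 7→8: √(3.2555² + 0.2797²) = 3.2675 (running 18.2138)
  edge 8→1: √(0.5537² + 3.1739²) = 3.2218 (running 21.4356)
Perimeter = 21.4356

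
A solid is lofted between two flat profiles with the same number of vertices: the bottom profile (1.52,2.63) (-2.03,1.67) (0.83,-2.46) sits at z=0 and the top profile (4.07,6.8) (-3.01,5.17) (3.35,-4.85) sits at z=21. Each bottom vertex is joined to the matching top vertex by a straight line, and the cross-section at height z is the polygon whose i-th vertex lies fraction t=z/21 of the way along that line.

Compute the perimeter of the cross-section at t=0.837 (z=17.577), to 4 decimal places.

Perimeter at t=0.837: 28.0367

Cross-section at t=0.837: each vertex is (1-t)·p0[i] + t·p1[i].
  v1: (1-0.837)·(1.52,2.63) + 0.837·(4.07,6.8) = (3.6543,6.1203)
  v2: (1-0.837)·(-2.03,1.67) + 0.837·(-3.01,5.17) = (-2.8503,4.5995)
  v3: (1-0.837)·(0.83,-2.46) + 0.837·(3.35,-4.85) = (2.9392,-4.4604)
Perimeter = Σ |v_{i+1} − v_i|:
  edge 1→2: √(-6.5046² + -1.5208²) = 6.6800 (running 6.6800)
  edge 2→3: √(5.7895² + -9.0599²) = 10.7518 (running 17.4318)
  edge 3→1: √(0.7151² + 10.5807²) = 10.6049 (running 28.0367)
Perimeter = 28.0367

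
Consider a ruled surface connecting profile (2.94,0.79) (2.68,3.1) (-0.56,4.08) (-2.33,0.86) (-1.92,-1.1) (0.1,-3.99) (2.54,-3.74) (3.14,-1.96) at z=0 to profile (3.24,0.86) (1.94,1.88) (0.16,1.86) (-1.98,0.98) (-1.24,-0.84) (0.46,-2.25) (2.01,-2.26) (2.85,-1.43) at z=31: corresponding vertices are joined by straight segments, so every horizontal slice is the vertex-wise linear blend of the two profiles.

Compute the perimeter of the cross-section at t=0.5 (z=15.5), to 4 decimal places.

Cross-section at t=0.5: each vertex is (1-t)·p0[i] + t·p1[i].
  v1: (1-0.5)·(2.94,0.79) + 0.5·(3.24,0.86) = (3.0900,0.8250)
  v2: (1-0.5)·(2.68,3.1) + 0.5·(1.94,1.88) = (2.3100,2.4900)
  v3: (1-0.5)·(-0.56,4.08) + 0.5·(0.16,1.86) = (-0.2000,2.9700)
  v4: (1-0.5)·(-2.33,0.86) + 0.5·(-1.98,0.98) = (-2.1550,0.9200)
  v5: (1-0.5)·(-1.92,-1.1) + 0.5·(-1.24,-0.84) = (-1.5800,-0.9700)
  v6: (1-0.5)·(0.1,-3.99) + 0.5·(0.46,-2.25) = (0.2800,-3.1200)
  v7: (1-0.5)·(2.54,-3.74) + 0.5·(2.01,-2.26) = (2.2750,-3.0000)
  v8: (1-0.5)·(3.14,-1.96) + 0.5·(2.85,-1.43) = (2.9950,-1.6950)
Perimeter = Σ |v_{i+1} − v_i|:
  edge 1→2: √(-0.7800² + 1.6650²) = 1.8386 (running 1.8386)
  edge 2→3: √(-2.5100² + 0.4800²) = 2.5555 (running 4.3941)
  edge 3→4: √(-1.9550² + -2.0500²) = 2.8328 (running 7.2269)
  edge 4→5: √(0.5750² + -1.8900²) = 1.9755 (running 9.2024)
  edge 5→6: √(1.8600² + -2.1500²) = 2.8429 (running 12.0453)
  edge 6→7: √(1.9950² + 0.1200²) = 1.9986 (running 14.0439)
  edge 7→8: √(0.7200² + 1.3050²) = 1.4904 (running 15.5344)
  edge 8→1: √(0.0950² + 2.5200²) = 2.5218 (running 18.0562)
Perimeter = 18.0562

Perimeter at t=0.5: 18.0562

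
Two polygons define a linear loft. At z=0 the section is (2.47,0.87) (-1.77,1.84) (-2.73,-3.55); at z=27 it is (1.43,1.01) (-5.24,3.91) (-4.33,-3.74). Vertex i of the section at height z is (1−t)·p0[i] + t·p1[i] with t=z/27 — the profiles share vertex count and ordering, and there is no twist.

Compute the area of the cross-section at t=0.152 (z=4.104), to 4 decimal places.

Area at t=0.152: 13.6408

Cross-section at t=0.152: each vertex is (1-t)·p0[i] + t·p1[i].
  v1: (1-0.152)·(2.47,0.87) + 0.152·(1.43,1.01) = (2.3119,0.8913)
  v2: (1-0.152)·(-1.77,1.84) + 0.152·(-5.24,3.91) = (-2.2974,2.1546)
  v3: (1-0.152)·(-2.73,-3.55) + 0.152·(-4.33,-3.74) = (-2.9732,-3.5789)
Shoelace sum Σ(x_i·y_{i+1} − x_{i+1}·y_i):
  i=1: 2.3119·2.1546 − -2.2974·0.8913 = +7.0290 (running +7.0290)
  i=2: -2.2974·-3.5789 − -2.9732·2.1546 = +14.6284 (running +21.6575)
  i=3: -2.9732·0.8913 − 2.3119·-3.5789 = +5.6241 (running +27.2816)
Area = |Σ|/2 = |27.2816|/2 = 13.6408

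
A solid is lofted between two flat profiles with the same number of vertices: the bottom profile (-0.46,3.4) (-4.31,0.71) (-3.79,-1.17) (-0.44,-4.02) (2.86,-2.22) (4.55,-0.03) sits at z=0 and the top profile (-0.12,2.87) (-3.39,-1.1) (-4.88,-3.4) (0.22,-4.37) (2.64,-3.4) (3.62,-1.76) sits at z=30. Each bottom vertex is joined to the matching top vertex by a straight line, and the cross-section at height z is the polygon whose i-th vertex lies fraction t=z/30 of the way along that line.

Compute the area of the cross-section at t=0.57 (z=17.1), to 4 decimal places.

Cross-section at t=0.57: each vertex is (1-t)·p0[i] + t·p1[i].
  v1: (1-0.57)·(-0.46,3.4) + 0.57·(-0.12,2.87) = (-0.2662,3.0979)
  v2: (1-0.57)·(-4.31,0.71) + 0.57·(-3.39,-1.1) = (-3.7856,-0.3217)
  v3: (1-0.57)·(-3.79,-1.17) + 0.57·(-4.88,-3.4) = (-4.4113,-2.4411)
  v4: (1-0.57)·(-0.44,-4.02) + 0.57·(0.22,-4.37) = (-0.0638,-4.2195)
  v5: (1-0.57)·(2.86,-2.22) + 0.57·(2.64,-3.4) = (2.7346,-2.8926)
  v6: (1-0.57)·(4.55,-0.03) + 0.57·(3.62,-1.76) = (4.0199,-1.0161)
Shoelace sum Σ(x_i·y_{i+1} − x_{i+1}·y_i):
  i=1: -0.2662·-0.3217 − -3.7856·3.0979 = +11.8130 (running +11.8130)
  i=2: -3.7856·-2.4411 − -4.4113·-0.3217 = +7.8219 (running +19.6350)
  i=3: -4.4113·-4.2195 − -0.0638·-2.4411 = +18.4577 (running +38.0927)
  i=4: -0.0638·-2.8926 − 2.7346·-4.2195 = +11.7232 (running +49.8159)
  i=5: 2.7346·-1.0161 − 4.0199·-2.8926 = +8.8493 (running +58.6652)
  i=6: 4.0199·3.0979 − -0.2662·-1.0161 = +12.1828 (running +70.8480)
Area = |Σ|/2 = |70.8480|/2 = 35.4240

Area at t=0.57: 35.4240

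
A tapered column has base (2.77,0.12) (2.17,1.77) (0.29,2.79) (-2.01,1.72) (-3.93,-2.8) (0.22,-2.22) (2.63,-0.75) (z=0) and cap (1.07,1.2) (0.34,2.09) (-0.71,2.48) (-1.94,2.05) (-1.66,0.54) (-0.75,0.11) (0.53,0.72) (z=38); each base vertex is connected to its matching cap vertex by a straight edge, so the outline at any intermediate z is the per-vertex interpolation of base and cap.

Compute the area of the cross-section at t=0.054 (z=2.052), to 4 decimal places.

Area at t=0.054: 21.7004

Cross-section at t=0.054: each vertex is (1-t)·p0[i] + t·p1[i].
  v1: (1-0.054)·(2.77,0.12) + 0.054·(1.07,1.2) = (2.6782,0.1783)
  v2: (1-0.054)·(2.17,1.77) + 0.054·(0.34,2.09) = (2.0712,1.7873)
  v3: (1-0.054)·(0.29,2.79) + 0.054·(-0.71,2.48) = (0.2360,2.7733)
  v4: (1-0.054)·(-2.01,1.72) + 0.054·(-1.94,2.05) = (-2.0062,1.7378)
  v5: (1-0.054)·(-3.93,-2.8) + 0.054·(-1.66,0.54) = (-3.8074,-2.6196)
  v6: (1-0.054)·(0.22,-2.22) + 0.054·(-0.75,0.11) = (0.1676,-2.0942)
  v7: (1-0.054)·(2.63,-0.75) + 0.054·(0.53,0.72) = (2.5166,-0.6706)
Shoelace sum Σ(x_i·y_{i+1} − x_{i+1}·y_i):
  i=1: 2.6782·1.7873 − 2.0712·0.1783 = +4.4174 (running +4.4174)
  i=2: 2.0712·2.7733 − 0.2360·1.7873 = +5.3221 (running +9.7395)
  i=3: 0.2360·1.7378 − -2.0062·2.7733 = +5.9739 (running +15.7134)
  i=4: -2.0062·-2.6196 − -3.8074·1.7378 = +11.8722 (running +27.5856)
  i=5: -3.8074·-2.0942 − 0.1676·-2.6196 = +8.4125 (running +35.9981)
  i=6: 0.1676·-0.6706 − 2.5166·-2.0942 = +5.1578 (running +41.1559)
  i=7: 2.5166·0.1783 − 2.6782·-0.6706 = +2.2448 (running +43.4007)
Area = |Σ|/2 = |43.4007|/2 = 21.7004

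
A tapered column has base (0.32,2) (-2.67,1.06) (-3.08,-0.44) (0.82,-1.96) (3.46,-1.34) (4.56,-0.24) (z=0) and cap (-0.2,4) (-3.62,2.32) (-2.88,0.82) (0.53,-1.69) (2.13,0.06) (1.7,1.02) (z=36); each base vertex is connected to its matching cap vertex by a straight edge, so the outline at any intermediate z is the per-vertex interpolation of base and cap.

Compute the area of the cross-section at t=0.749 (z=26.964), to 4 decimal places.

Area at t=0.749: 17.9023

Cross-section at t=0.749: each vertex is (1-t)·p0[i] + t·p1[i].
  v1: (1-0.749)·(0.32,2) + 0.749·(-0.2,4) = (-0.0695,3.4980)
  v2: (1-0.749)·(-2.67,1.06) + 0.749·(-3.62,2.32) = (-3.3815,2.0037)
  v3: (1-0.749)·(-3.08,-0.44) + 0.749·(-2.88,0.82) = (-2.9302,0.5037)
  v4: (1-0.749)·(0.82,-1.96) + 0.749·(0.53,-1.69) = (0.6028,-1.7578)
  v5: (1-0.749)·(3.46,-1.34) + 0.749·(2.13,0.06) = (2.4638,-0.2914)
  v6: (1-0.749)·(4.56,-0.24) + 0.749·(1.7,1.02) = (2.4179,0.7037)
Shoelace sum Σ(x_i·y_{i+1} − x_{i+1}·y_i):
  i=1: -0.0695·2.0037 − -3.3815·3.4980 = +11.6894 (running +11.6894)
  i=2: -3.3815·0.5037 − -2.9302·2.0037 = +4.1679 (running +15.8574)
  i=3: -2.9302·-1.7578 − 0.6028·0.5037 = +4.8470 (running +20.7043)
  i=4: 0.6028·-0.2914 − 2.4638·-1.7578 = +4.1552 (running +24.8595)
  i=5: 2.4638·0.7037 − 2.4179·-0.2914 = +2.4385 (running +27.2980)
  i=6: 2.4179·3.4980 − -0.0695·0.7037 = +8.5066 (running +35.8046)
Area = |Σ|/2 = |35.8046|/2 = 17.9023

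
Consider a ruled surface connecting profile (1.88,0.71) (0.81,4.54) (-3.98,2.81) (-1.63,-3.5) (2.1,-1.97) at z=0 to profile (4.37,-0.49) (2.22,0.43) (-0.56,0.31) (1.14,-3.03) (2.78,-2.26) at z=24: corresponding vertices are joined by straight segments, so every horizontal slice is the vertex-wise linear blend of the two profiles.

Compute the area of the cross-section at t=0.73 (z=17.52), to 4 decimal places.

Cross-section at t=0.73: each vertex is (1-t)·p0[i] + t·p1[i].
  v1: (1-0.73)·(1.88,0.71) + 0.73·(4.37,-0.49) = (3.6977,-0.1660)
  v2: (1-0.73)·(0.81,4.54) + 0.73·(2.22,0.43) = (1.8393,1.5397)
  v3: (1-0.73)·(-3.98,2.81) + 0.73·(-0.56,0.31) = (-1.4834,0.9850)
  v4: (1-0.73)·(-1.63,-3.5) + 0.73·(1.14,-3.03) = (0.3921,-3.1569)
  v5: (1-0.73)·(2.1,-1.97) + 0.73·(2.78,-2.26) = (2.5964,-2.1817)
Shoelace sum Σ(x_i·y_{i+1} − x_{i+1}·y_i):
  i=1: 3.6977·1.5397 − 1.8393·-0.1660 = +5.9987 (running +5.9987)
  i=2: 1.8393·0.9850 − -1.4834·1.5397 = +4.0957 (running +10.0944)
  i=3: -1.4834·-3.1569 − 0.3921·0.9850 = +4.2967 (running +14.3911)
  i=4: 0.3921·-2.1817 − 2.5964·-3.1569 = +7.3411 (running +21.7322)
  i=5: 2.5964·-0.1660 − 3.6977·-2.1817 = +7.6363 (running +29.3685)
Area = |Σ|/2 = |29.3685|/2 = 14.6843

Area at t=0.73: 14.6843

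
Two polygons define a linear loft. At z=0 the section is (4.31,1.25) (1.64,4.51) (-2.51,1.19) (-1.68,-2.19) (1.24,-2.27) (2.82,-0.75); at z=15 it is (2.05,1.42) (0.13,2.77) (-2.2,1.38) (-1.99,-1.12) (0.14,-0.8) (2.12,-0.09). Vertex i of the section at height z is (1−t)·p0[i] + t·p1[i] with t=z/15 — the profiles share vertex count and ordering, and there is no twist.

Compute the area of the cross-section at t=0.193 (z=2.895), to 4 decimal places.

Area at t=0.193: 24.6797

Cross-section at t=0.193: each vertex is (1-t)·p0[i] + t·p1[i].
  v1: (1-0.193)·(4.31,1.25) + 0.193·(2.05,1.42) = (3.8738,1.2828)
  v2: (1-0.193)·(1.64,4.51) + 0.193·(0.13,2.77) = (1.3486,4.1742)
  v3: (1-0.193)·(-2.51,1.19) + 0.193·(-2.2,1.38) = (-2.4502,1.2267)
  v4: (1-0.193)·(-1.68,-2.19) + 0.193·(-1.99,-1.12) = (-1.7398,-1.9835)
  v5: (1-0.193)·(1.24,-2.27) + 0.193·(0.14,-0.8) = (1.0277,-1.9863)
  v6: (1-0.193)·(2.82,-0.75) + 0.193·(2.12,-0.09) = (2.6849,-0.6226)
Shoelace sum Σ(x_i·y_{i+1} − x_{i+1}·y_i):
  i=1: 3.8738·4.1742 − 1.3486·1.2828 = +14.4401 (running +14.4401)
  i=2: 1.3486·1.2267 − -2.4502·4.1742 = +11.8817 (running +26.3218)
  i=3: -2.4502·-1.9835 − -1.7398·1.2267 = +6.9941 (running +33.3158)
  i=4: -1.7398·-1.9863 − 1.0277·-1.9835 = +5.4942 (running +38.8101)
  i=5: 1.0277·-0.6226 − 2.6849·-1.9863 = +4.6931 (running +43.5032)
  i=6: 2.6849·1.2828 − 3.8738·-0.6226 = +5.8561 (running +49.3593)
Area = |Σ|/2 = |49.3593|/2 = 24.6797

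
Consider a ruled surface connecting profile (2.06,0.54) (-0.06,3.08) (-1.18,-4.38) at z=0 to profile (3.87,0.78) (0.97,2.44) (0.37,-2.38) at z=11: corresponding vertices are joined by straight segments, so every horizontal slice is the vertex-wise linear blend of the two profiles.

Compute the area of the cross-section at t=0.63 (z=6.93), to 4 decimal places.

Cross-section at t=0.63: each vertex is (1-t)·p0[i] + t·p1[i].
  v1: (1-0.63)·(2.06,0.54) + 0.63·(3.87,0.78) = (3.2003,0.6912)
  v2: (1-0.63)·(-0.06,3.08) + 0.63·(0.97,2.44) = (0.5889,2.6768)
  v3: (1-0.63)·(-1.18,-4.38) + 0.63·(0.37,-2.38) = (-0.2035,-3.1200)
Shoelace sum Σ(x_i·y_{i+1} − x_{i+1}·y_i):
  i=1: 3.2003·2.6768 − 0.5889·0.6912 = +8.1595 (running +8.1595)
  i=2: 0.5889·-3.1200 − -0.2035·2.6768 = -1.2926 (running +6.8669)
  i=3: -0.2035·0.6912 − 3.2003·-3.1200 = +9.8443 (running +16.7112)
Area = |Σ|/2 = |16.7112|/2 = 8.3556

Area at t=0.63: 8.3556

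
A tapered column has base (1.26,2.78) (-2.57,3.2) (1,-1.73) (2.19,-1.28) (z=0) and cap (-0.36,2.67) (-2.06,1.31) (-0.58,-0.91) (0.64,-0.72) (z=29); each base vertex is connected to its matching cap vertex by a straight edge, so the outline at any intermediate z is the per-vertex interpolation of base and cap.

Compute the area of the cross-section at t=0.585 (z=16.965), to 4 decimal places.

Cross-section at t=0.585: each vertex is (1-t)·p0[i] + t·p1[i].
  v1: (1-0.585)·(1.26,2.78) + 0.585·(-0.36,2.67) = (0.3123,2.7157)
  v2: (1-0.585)·(-2.57,3.2) + 0.585·(-2.06,1.31) = (-2.2717,2.0944)
  v3: (1-0.585)·(1,-1.73) + 0.585·(-0.58,-0.91) = (0.0757,-1.2503)
  v4: (1-0.585)·(2.19,-1.28) + 0.585·(0.64,-0.72) = (1.2833,-0.9524)
Shoelace sum Σ(x_i·y_{i+1} − x_{i+1}·y_i):
  i=1: 0.3123·2.0944 − -2.2717·2.7157 = +6.8231 (running +6.8231)
  i=2: -2.2717·-1.2503 − 0.0757·2.0944 = +2.6817 (running +9.5048)
  i=3: 0.0757·-0.9524 − 1.2833·-1.2503 = +1.5324 (running +11.0371)
  i=4: 1.2833·2.7157 − 0.3123·-0.9524 = +3.7823 (running +14.8194)
Area = |Σ|/2 = |14.8194|/2 = 7.4097

Area at t=0.585: 7.4097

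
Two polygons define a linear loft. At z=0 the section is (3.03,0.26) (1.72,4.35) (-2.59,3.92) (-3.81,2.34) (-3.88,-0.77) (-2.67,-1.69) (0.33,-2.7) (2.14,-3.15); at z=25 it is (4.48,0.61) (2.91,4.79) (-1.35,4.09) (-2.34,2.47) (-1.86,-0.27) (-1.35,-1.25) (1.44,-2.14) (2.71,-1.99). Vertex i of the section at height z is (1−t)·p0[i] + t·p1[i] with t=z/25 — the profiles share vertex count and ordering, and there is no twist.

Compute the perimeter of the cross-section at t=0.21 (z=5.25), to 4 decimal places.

Cross-section at t=0.21: each vertex is (1-t)·p0[i] + t·p1[i].
  v1: (1-0.21)·(3.03,0.26) + 0.21·(4.48,0.61) = (3.3345,0.3335)
  v2: (1-0.21)·(1.72,4.35) + 0.21·(2.91,4.79) = (1.9699,4.4424)
  v3: (1-0.21)·(-2.59,3.92) + 0.21·(-1.35,4.09) = (-2.3296,3.9557)
  v4: (1-0.21)·(-3.81,2.34) + 0.21·(-2.34,2.47) = (-3.5013,2.3673)
  v5: (1-0.21)·(-3.88,-0.77) + 0.21·(-1.86,-0.27) = (-3.4558,-0.6650)
  v6: (1-0.21)·(-2.67,-1.69) + 0.21·(-1.35,-1.25) = (-2.3928,-1.5976)
  v7: (1-0.21)·(0.33,-2.7) + 0.21·(1.44,-2.14) = (0.5631,-2.5824)
  v8: (1-0.21)·(2.14,-3.15) + 0.21·(2.71,-1.99) = (2.2597,-2.9064)
Perimeter = Σ |v_{i+1} − v_i|:
  edge 1→2: √(-1.3646² + 4.1089²) = 4.3296 (running 4.3296)
  edge 2→3: √(-4.2995² + -0.4867²) = 4.3270 (running 8.6565)
  edge 3→4: √(-1.1717² + -1.5884²) = 1.9738 (running 10.6303)
  edge 4→5: √(0.0455² + -3.0323²) = 3.0326 (running 13.6630)
  edge 5→6: √(1.0630² + -0.9326²) = 1.4141 (running 15.0771)
  edge 6→7: √(2.9559² + -0.9848²) = 3.1156 (running 18.1927)
  edge 7→8: √(1.6966² + -0.3240²) = 1.7273 (running 19.9200)
  edge 8→1: √(1.0748² + 3.2399²) = 3.4135 (running 23.3335)
Perimeter = 23.3335

Perimeter at t=0.21: 23.3335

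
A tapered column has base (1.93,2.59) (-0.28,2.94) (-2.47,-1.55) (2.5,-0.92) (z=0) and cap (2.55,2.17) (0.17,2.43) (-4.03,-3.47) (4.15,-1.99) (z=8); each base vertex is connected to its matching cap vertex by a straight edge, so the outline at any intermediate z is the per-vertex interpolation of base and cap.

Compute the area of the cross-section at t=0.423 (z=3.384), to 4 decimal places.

Area at t=0.423: 18.7504

Cross-section at t=0.423: each vertex is (1-t)·p0[i] + t·p1[i].
  v1: (1-0.423)·(1.93,2.59) + 0.423·(2.55,2.17) = (2.1923,2.4123)
  v2: (1-0.423)·(-0.28,2.94) + 0.423·(0.17,2.43) = (-0.0897,2.7243)
  v3: (1-0.423)·(-2.47,-1.55) + 0.423·(-4.03,-3.47) = (-3.1299,-2.3622)
  v4: (1-0.423)·(2.5,-0.92) + 0.423·(4.15,-1.99) = (3.1980,-1.3726)
Shoelace sum Σ(x_i·y_{i+1} − x_{i+1}·y_i):
  i=1: 2.1923·2.7243 − -0.0897·2.4123 = +6.1886 (running +6.1886)
  i=2: -0.0897·-2.3622 − -3.1299·2.7243 = +8.7384 (running +14.9270)
  i=3: -3.1299·-1.3726 − 3.1980·-2.3622 = +11.8502 (running +26.7772)
  i=4: 3.1980·2.4123 − 2.1923·-1.3726 = +10.7237 (running +37.5008)
Area = |Σ|/2 = |37.5008|/2 = 18.7504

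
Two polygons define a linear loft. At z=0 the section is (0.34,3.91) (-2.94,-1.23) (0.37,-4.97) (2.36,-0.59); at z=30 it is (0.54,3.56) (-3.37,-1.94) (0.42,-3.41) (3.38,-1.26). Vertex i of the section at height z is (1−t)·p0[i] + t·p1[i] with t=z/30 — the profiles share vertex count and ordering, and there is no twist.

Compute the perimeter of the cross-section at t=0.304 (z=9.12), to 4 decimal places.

Cross-section at t=0.304: each vertex is (1-t)·p0[i] + t·p1[i].
  v1: (1-0.304)·(0.34,3.91) + 0.304·(0.54,3.56) = (0.4008,3.8036)
  v2: (1-0.304)·(-2.94,-1.23) + 0.304·(-3.37,-1.94) = (-3.0707,-1.4458)
  v3: (1-0.304)·(0.37,-4.97) + 0.304·(0.42,-3.41) = (0.3852,-4.4958)
  v4: (1-0.304)·(2.36,-0.59) + 0.304·(3.38,-1.26) = (2.6701,-0.7937)
Perimeter = Σ |v_{i+1} − v_i|:
  edge 1→2: √(-3.4715² + -5.2494²) = 6.2935 (running 6.2935)
  edge 2→3: √(3.4559² + -3.0499²) = 4.6093 (running 10.9028)
  edge 3→4: √(2.2849² + 3.7021²) = 4.3504 (running 15.2532)
  edge 4→1: √(-2.2693² + 4.5973²) = 5.1269 (running 20.3800)
Perimeter = 20.3800

Perimeter at t=0.304: 20.3800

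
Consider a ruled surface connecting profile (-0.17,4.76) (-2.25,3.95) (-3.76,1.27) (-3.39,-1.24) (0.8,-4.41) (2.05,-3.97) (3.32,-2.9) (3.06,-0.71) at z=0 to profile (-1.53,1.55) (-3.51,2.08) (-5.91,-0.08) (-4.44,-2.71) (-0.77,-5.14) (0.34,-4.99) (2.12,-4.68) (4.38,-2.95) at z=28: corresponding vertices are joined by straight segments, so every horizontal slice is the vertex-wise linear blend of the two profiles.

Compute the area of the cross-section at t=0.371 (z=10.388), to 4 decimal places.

Cross-section at t=0.371: each vertex is (1-t)·p0[i] + t·p1[i].
  v1: (1-0.371)·(-0.17,4.76) + 0.371·(-1.53,1.55) = (-0.6746,3.5691)
  v2: (1-0.371)·(-2.25,3.95) + 0.371·(-3.51,2.08) = (-2.7175,3.2562)
  v3: (1-0.371)·(-3.76,1.27) + 0.371·(-5.91,-0.08) = (-4.5577,0.7692)
  v4: (1-0.371)·(-3.39,-1.24) + 0.371·(-4.44,-2.71) = (-3.7795,-1.7854)
  v5: (1-0.371)·(0.8,-4.41) + 0.371·(-0.77,-5.14) = (0.2175,-4.6808)
  v6: (1-0.371)·(2.05,-3.97) + 0.371·(0.34,-4.99) = (1.4156,-4.3484)
  v7: (1-0.371)·(3.32,-2.9) + 0.371·(2.12,-4.68) = (2.8748,-3.5604)
  v8: (1-0.371)·(3.06,-0.71) + 0.371·(4.38,-2.95) = (3.5497,-1.5410)
Shoelace sum Σ(x_i·y_{i+1} − x_{i+1}·y_i):
  i=1: -0.6746·3.2562 − -2.7175·3.5691 = +7.5023 (running +7.5023)
  i=2: -2.7175·0.7692 − -4.5577·3.2562 = +12.7506 (running +20.2530)
  i=3: -4.5577·-1.7854 − -3.7795·0.7692 = +11.0441 (running +31.2971)
  i=4: -3.7795·-4.6808 − 0.2175·-1.7854 = +18.0798 (running +49.3769)
  i=5: 0.2175·-4.3484 − 1.4156·-4.6808 = +5.6802 (running +55.0571)
  i=6: 1.4156·-3.5604 − 2.8748·-4.3484 = +7.4608 (running +62.5179)
  i=7: 2.8748·-1.5410 − 3.5497·-3.5604 = +8.2082 (running +70.7261)
  i=8: 3.5497·3.5691 − -0.6746·-1.5410 = +11.6297 (running +82.3558)
Area = |Σ|/2 = |82.3558|/2 = 41.1779

Area at t=0.371: 41.1779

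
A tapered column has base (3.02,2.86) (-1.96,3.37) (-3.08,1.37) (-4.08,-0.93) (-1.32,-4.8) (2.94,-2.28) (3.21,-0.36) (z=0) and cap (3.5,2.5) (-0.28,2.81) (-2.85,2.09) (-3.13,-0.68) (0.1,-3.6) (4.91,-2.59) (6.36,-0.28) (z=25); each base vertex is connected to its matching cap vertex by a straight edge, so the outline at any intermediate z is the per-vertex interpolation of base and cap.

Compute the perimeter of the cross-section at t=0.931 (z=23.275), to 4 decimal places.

Cross-section at t=0.931: each vertex is (1-t)·p0[i] + t·p1[i].
  v1: (1-0.931)·(3.02,2.86) + 0.931·(3.5,2.5) = (3.4669,2.5248)
  v2: (1-0.931)·(-1.96,3.37) + 0.931·(-0.28,2.81) = (-0.3959,2.8486)
  v3: (1-0.931)·(-3.08,1.37) + 0.931·(-2.85,2.09) = (-2.8659,2.0403)
  v4: (1-0.931)·(-4.08,-0.93) + 0.931·(-3.13,-0.68) = (-3.1955,-0.6973)
  v5: (1-0.931)·(-1.32,-4.8) + 0.931·(0.1,-3.6) = (0.0020,-3.6828)
  v6: (1-0.931)·(2.94,-2.28) + 0.931·(4.91,-2.59) = (4.7741,-2.5686)
  v7: (1-0.931)·(3.21,-0.36) + 0.931·(6.36,-0.28) = (6.1427,-0.2855)
Perimeter = Σ |v_{i+1} − v_i|:
  edge 1→2: √(-3.8628² + 0.3238²) = 3.8763 (running 3.8763)
  edge 2→3: √(-2.4700² + -0.8083²) = 2.5989 (running 6.4752)
  edge 3→4: √(-0.3297² + -2.7376²) = 2.7573 (running 9.2325)
  edge 4→5: √(3.1976² + -2.9856²) = 4.3747 (running 13.6072)
  edge 5→6: √(4.7721² + 1.1142²) = 4.9004 (running 18.5076)
  edge 6→7: √(1.3686² + 2.2831²) = 2.6619 (running 21.1695)
  edge 7→1: √(-2.6758² + 2.8104²) = 3.8804 (running 25.0500)
Perimeter = 25.0500

Perimeter at t=0.931: 25.0500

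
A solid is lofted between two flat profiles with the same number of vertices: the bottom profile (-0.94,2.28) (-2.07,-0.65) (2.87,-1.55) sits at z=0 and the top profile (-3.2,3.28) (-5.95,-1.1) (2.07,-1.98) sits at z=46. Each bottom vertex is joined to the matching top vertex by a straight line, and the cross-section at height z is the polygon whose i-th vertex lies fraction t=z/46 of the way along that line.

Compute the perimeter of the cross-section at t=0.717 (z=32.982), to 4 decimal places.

Cross-section at t=0.717: each vertex is (1-t)·p0[i] + t·p1[i].
  v1: (1-0.717)·(-0.94,2.28) + 0.717·(-3.2,3.28) = (-2.5604,2.9970)
  v2: (1-0.717)·(-2.07,-0.65) + 0.717·(-5.95,-1.1) = (-4.8520,-0.9727)
  v3: (1-0.717)·(2.87,-1.55) + 0.717·(2.07,-1.98) = (2.2964,-1.8583)
Perimeter = Σ |v_{i+1} − v_i|:
  edge 1→2: √(-2.2915² + -3.9697²) = 4.5836 (running 4.5836)
  edge 2→3: √(7.1484² + -0.8857²) = 7.2030 (running 11.7866)
  edge 3→1: √(-4.8568² + 4.8553²) = 6.8675 (running 18.6541)
Perimeter = 18.6541

Perimeter at t=0.717: 18.6541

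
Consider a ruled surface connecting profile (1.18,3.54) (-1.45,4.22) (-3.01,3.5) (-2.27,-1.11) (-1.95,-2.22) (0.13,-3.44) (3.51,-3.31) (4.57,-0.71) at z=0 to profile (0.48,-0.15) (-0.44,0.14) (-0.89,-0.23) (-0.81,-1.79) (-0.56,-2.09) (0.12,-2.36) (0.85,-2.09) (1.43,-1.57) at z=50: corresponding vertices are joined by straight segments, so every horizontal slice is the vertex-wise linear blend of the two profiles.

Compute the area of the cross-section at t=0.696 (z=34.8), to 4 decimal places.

Cross-section at t=0.696: each vertex is (1-t)·p0[i] + t·p1[i].
  v1: (1-0.696)·(1.18,3.54) + 0.696·(0.48,-0.15) = (0.6928,0.9718)
  v2: (1-0.696)·(-1.45,4.22) + 0.696·(-0.44,0.14) = (-0.7470,1.3803)
  v3: (1-0.696)·(-3.01,3.5) + 0.696·(-0.89,-0.23) = (-1.5345,0.9039)
  v4: (1-0.696)·(-2.27,-1.11) + 0.696·(-0.81,-1.79) = (-1.2538,-1.5833)
  v5: (1-0.696)·(-1.95,-2.22) + 0.696·(-0.56,-2.09) = (-0.9826,-2.1295)
  v6: (1-0.696)·(0.13,-3.44) + 0.696·(0.12,-2.36) = (0.1230,-2.6883)
  v7: (1-0.696)·(3.51,-3.31) + 0.696·(0.85,-2.09) = (1.6586,-2.4609)
  v8: (1-0.696)·(4.57,-0.71) + 0.696·(1.43,-1.57) = (2.3846,-1.3086)
Shoelace sum Σ(x_i·y_{i+1} − x_{i+1}·y_i):
  i=1: 0.6928·1.3803 − -0.7470·0.9718 = +1.6822 (running +1.6822)
  i=2: -0.7470·0.9039 − -1.5345·1.3803 = +1.4428 (running +3.1250)
  i=3: -1.5345·-1.5833 − -1.2538·0.9039 = +3.5629 (running +6.6879)
  i=4: -1.2538·-2.1295 − -0.9826·-1.5833 = +1.1144 (running +7.8023)
  i=5: -0.9826·-2.6883 − 0.1230·-2.1295 = +2.9035 (running +10.7058)
  i=6: 0.1230·-2.4609 − 1.6586·-2.6883 = +4.1562 (running +14.8620)
  i=7: 1.6586·-1.3086 − 2.3846·-2.4609 = +3.6977 (running +18.5596)
  i=8: 2.3846·0.9718 − 0.6928·-1.3086 = +3.2238 (running +21.7834)
Area = |Σ|/2 = |21.7834|/2 = 10.8917

Area at t=0.696: 10.8917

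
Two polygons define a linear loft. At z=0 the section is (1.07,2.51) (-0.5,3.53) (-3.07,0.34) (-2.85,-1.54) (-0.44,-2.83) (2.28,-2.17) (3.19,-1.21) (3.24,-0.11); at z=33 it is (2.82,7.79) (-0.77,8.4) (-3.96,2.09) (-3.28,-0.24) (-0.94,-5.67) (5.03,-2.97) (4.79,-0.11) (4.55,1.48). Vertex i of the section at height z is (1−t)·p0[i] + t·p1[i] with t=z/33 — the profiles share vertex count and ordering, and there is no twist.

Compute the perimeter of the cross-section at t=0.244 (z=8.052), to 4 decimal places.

Perimeter at t=0.244: 22.9482

Cross-section at t=0.244: each vertex is (1-t)·p0[i] + t·p1[i].
  v1: (1-0.244)·(1.07,2.51) + 0.244·(2.82,7.79) = (1.4970,3.7983)
  v2: (1-0.244)·(-0.5,3.53) + 0.244·(-0.77,8.4) = (-0.5659,4.7183)
  v3: (1-0.244)·(-3.07,0.34) + 0.244·(-3.96,2.09) = (-3.2872,0.7670)
  v4: (1-0.244)·(-2.85,-1.54) + 0.244·(-3.28,-0.24) = (-2.9549,-1.2228)
  v5: (1-0.244)·(-0.44,-2.83) + 0.244·(-0.94,-5.67) = (-0.5620,-3.5230)
  v6: (1-0.244)·(2.28,-2.17) + 0.244·(5.03,-2.97) = (2.9510,-2.3652)
  v7: (1-0.244)·(3.19,-1.21) + 0.244·(4.79,-0.11) = (3.5804,-0.9416)
  v8: (1-0.244)·(3.24,-0.11) + 0.244·(4.55,1.48) = (3.5596,0.2780)
Perimeter = Σ |v_{i+1} − v_i|:
  edge 1→2: √(-2.0629² + 0.9200²) = 2.2587 (running 2.2587)
  edge 2→3: √(-2.7213² + -3.9513²) = 4.7977 (running 7.0564)
  edge 3→4: √(0.3322² + -1.9898²) = 2.0173 (running 9.0738)
  edge 4→5: √(2.3929² + -2.3002²) = 3.3192 (running 12.3929)
  edge 5→6: √(3.5130² + 1.1578²) = 3.6989 (running 16.0918)
  edge 6→7: √(0.6294² + 1.4236²) = 1.5565 (running 17.6483)
  edge 7→8: √(-0.0208² + 1.2196²) = 1.2197 (running 18.8681)
  edge 8→1: √(-2.0626² + 3.5204²) = 4.0801 (running 22.9482)
Perimeter = 22.9482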